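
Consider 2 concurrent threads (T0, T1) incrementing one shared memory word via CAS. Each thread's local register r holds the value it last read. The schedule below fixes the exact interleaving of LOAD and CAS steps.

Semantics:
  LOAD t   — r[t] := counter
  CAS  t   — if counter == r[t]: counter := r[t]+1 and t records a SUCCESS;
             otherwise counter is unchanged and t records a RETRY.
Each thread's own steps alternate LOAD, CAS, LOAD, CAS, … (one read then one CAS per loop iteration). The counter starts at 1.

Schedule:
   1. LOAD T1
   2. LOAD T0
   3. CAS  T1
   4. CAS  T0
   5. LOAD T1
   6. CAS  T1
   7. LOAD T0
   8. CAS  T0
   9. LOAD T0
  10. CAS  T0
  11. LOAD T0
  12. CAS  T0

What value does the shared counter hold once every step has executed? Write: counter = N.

counter = 6

T1 LOAD — after: cnt=1, r=1 — load
T0 LOAD — after: cnt=1, r=1 — load
T1 CAS — after: cnt=2, r=1 — ok
T0 CAS — after: cnt=2, r=1 — retry
T1 LOAD — after: cnt=2, r=2 — load
T1 CAS — after: cnt=3, r=2 — ok
T0 LOAD — after: cnt=3, r=3 — load
T0 CAS — after: cnt=4, r=3 — ok
T0 LOAD — after: cnt=4, r=4 — load
T0 CAS — after: cnt=5, r=4 — ok
T0 LOAD — after: cnt=5, r=5 — load
T0 CAS — after: cnt=6, r=5 — ok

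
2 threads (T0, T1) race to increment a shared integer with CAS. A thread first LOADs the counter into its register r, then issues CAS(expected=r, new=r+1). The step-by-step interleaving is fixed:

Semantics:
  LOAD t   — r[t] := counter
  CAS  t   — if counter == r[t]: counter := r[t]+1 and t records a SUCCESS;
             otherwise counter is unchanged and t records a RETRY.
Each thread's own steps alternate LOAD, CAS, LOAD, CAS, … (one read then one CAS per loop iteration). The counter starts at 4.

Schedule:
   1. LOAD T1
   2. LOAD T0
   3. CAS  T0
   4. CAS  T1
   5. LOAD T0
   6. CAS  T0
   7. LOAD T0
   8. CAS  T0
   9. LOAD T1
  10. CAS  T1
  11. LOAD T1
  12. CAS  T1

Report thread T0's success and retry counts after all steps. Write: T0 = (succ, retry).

T0 = (3, 0)

T1 LOAD — after: cnt=4, r=4 — load
T0 LOAD — after: cnt=4, r=4 — load
T0 CAS — after: cnt=5, r=4 — ok
T1 CAS — after: cnt=5, r=4 — retry
T0 LOAD — after: cnt=5, r=5 — load
T0 CAS — after: cnt=6, r=5 — ok
T0 LOAD — after: cnt=6, r=6 — load
T0 CAS — after: cnt=7, r=6 — ok
T1 LOAD — after: cnt=7, r=7 — load
T1 CAS — after: cnt=8, r=7 — ok
T1 LOAD — after: cnt=8, r=8 — load
T1 CAS — after: cnt=9, r=8 — ok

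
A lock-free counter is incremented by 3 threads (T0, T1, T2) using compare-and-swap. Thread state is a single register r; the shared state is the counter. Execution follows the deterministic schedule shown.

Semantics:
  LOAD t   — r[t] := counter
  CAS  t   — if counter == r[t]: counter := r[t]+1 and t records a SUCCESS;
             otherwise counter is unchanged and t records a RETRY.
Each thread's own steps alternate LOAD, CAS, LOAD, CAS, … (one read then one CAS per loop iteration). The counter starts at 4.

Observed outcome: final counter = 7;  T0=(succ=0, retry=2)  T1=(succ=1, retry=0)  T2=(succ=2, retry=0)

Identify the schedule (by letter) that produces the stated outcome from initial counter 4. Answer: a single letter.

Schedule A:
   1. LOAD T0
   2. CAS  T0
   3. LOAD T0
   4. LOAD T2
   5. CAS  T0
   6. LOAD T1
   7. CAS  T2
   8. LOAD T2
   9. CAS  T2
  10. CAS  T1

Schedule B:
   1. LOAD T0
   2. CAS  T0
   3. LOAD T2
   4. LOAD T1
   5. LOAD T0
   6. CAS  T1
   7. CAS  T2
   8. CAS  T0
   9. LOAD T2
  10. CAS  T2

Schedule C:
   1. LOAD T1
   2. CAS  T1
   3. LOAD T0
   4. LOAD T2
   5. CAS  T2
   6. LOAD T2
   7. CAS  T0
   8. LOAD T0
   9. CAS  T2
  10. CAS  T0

C

Tracing schedule C:
step 1: T1 LOAD ⇒ load; ctr=4 reg=4
step 2: T1 CAS ⇒ ok; ctr=5 reg=4
step 3: T0 LOAD ⇒ load; ctr=5 reg=5
step 4: T2 LOAD ⇒ load; ctr=5 reg=5
step 5: T2 CAS ⇒ ok; ctr=6 reg=5
step 6: T2 LOAD ⇒ load; ctr=6 reg=6
step 7: T0 CAS ⇒ retry; ctr=6 reg=5
step 8: T0 LOAD ⇒ load; ctr=6 reg=6
step 9: T2 CAS ⇒ ok; ctr=7 reg=6
step 10: T0 CAS ⇒ retry; ctr=7 reg=6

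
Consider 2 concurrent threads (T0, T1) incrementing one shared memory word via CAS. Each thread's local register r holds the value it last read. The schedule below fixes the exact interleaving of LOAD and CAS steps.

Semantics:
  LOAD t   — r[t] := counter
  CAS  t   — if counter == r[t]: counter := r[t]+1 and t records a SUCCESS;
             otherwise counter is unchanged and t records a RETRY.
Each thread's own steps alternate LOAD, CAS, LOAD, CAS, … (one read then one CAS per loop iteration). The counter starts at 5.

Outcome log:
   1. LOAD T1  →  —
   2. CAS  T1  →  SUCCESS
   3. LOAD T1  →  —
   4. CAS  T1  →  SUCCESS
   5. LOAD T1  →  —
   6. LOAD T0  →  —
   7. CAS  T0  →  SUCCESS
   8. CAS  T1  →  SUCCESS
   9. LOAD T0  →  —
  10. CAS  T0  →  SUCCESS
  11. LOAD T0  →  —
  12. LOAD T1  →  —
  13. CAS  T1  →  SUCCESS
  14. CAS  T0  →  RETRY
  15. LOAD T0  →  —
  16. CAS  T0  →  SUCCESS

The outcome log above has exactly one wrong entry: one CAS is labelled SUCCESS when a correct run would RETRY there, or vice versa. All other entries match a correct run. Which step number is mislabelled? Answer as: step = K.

Correct run:
#1 T1 reads 5
#2 T1 CAS(5→6) writes; counter now 6
#3 T1 reads 6
#4 T1 CAS(6→7) writes; counter now 7
#5 T1 reads 7
#6 T0 reads 7
#7 T0 CAS(7→8) writes; counter now 8
#8 T1 CAS(7→8) fails; counter now 8
#9 T0 reads 8
#10 T0 CAS(8→9) writes; counter now 9
#11 T0 reads 9
#12 T1 reads 9
#13 T1 CAS(9→10) writes; counter now 10
#14 T0 CAS(9→10) fails; counter now 10
#15 T0 reads 10
#16 T0 CAS(10→11) writes; counter now 11
Mismatch at 8.

step = 8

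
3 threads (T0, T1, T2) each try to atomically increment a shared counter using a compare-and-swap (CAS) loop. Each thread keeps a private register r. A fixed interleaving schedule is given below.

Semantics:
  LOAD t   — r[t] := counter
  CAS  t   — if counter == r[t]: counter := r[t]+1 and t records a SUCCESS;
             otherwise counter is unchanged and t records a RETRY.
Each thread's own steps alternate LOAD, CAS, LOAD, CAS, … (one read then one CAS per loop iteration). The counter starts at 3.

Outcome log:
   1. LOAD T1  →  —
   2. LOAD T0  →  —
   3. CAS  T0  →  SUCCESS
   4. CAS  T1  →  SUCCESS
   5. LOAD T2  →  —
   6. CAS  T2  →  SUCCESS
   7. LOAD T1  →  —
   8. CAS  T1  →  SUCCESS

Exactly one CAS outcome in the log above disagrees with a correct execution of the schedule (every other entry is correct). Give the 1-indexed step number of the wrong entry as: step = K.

Reference trace:
step 1: T1 LOAD ⇒ load; ctr=3 reg=3
step 2: T0 LOAD ⇒ load; ctr=3 reg=3
step 3: T0 CAS ⇒ ok; ctr=4 reg=3
step 4: T1 CAS ⇒ retry; ctr=4 reg=3
step 5: T2 LOAD ⇒ load; ctr=4 reg=4
step 6: T2 CAS ⇒ ok; ctr=5 reg=4
step 7: T1 LOAD ⇒ load; ctr=5 reg=5
step 8: T1 CAS ⇒ ok; ctr=6 reg=5
Log disagrees first at step 4.

step = 4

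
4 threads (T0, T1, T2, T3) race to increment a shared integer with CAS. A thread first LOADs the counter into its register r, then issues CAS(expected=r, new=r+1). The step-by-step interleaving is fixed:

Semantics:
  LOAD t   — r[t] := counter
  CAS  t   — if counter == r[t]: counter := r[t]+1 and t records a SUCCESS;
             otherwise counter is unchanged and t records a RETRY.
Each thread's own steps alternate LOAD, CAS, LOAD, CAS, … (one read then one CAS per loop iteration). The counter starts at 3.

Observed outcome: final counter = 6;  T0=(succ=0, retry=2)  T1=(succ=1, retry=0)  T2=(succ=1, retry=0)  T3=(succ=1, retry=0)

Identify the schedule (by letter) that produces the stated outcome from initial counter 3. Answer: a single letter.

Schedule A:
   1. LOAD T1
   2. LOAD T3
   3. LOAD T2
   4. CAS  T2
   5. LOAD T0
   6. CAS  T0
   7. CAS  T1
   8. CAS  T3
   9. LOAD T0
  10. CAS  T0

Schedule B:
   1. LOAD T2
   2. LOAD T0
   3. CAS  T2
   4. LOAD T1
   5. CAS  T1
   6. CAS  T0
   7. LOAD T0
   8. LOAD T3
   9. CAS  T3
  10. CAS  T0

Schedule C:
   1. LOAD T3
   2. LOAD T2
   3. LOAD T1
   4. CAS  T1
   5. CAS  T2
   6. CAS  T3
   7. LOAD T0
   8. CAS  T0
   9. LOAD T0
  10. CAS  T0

Run B:
1. LOAD T2 → mem=3 r[T2]=3 [LOAD]
2. LOAD T0 → mem=3 r[T0]=3 [LOAD]
3. CAS T2 → mem=4 r[T2]=3 [OK]
4. LOAD T1 → mem=4 r[T1]=4 [LOAD]
5. CAS T1 → mem=5 r[T1]=4 [OK]
6. CAS T0 → mem=5 r[T0]=3 [RETRY]
7. LOAD T0 → mem=5 r[T0]=5 [LOAD]
8. LOAD T3 → mem=5 r[T3]=5 [LOAD]
9. CAS T3 → mem=6 r[T3]=5 [OK]
10. CAS T0 → mem=6 r[T0]=5 [RETRY]

B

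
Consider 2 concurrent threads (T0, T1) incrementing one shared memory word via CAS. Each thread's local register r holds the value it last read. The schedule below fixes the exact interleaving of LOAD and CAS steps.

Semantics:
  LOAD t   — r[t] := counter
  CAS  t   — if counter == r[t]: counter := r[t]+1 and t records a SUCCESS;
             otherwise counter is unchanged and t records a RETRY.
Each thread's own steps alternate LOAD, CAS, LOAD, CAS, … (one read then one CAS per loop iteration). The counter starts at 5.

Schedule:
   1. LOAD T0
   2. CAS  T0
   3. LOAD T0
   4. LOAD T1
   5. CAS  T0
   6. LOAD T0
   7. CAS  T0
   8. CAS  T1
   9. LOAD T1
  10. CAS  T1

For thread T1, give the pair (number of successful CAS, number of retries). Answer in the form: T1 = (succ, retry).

T1 = (1, 1)

#1 T0 reads 5
#2 T0 CAS(5→6) writes; counter now 6
#3 T0 reads 6
#4 T1 reads 6
#5 T0 CAS(6→7) writes; counter now 7
#6 T0 reads 7
#7 T0 CAS(7→8) writes; counter now 8
#8 T1 CAS(6→7) fails; counter now 8
#9 T1 reads 8
#10 T1 CAS(8→9) writes; counter now 9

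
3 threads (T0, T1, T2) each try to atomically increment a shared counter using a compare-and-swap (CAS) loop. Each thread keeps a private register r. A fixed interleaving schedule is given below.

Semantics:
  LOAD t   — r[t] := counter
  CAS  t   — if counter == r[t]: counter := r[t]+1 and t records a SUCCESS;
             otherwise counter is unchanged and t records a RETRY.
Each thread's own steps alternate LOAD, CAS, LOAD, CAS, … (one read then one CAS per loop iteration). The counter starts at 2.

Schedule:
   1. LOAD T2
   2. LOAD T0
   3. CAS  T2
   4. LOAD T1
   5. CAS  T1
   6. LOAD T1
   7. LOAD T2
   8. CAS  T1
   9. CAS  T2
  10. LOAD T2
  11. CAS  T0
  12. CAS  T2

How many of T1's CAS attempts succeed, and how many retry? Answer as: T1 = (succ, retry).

#1 T2 reads 2
#2 T0 reads 2
#3 T2 CAS(2→3) writes; counter now 3
#4 T1 reads 3
#5 T1 CAS(3→4) writes; counter now 4
#6 T1 reads 4
#7 T2 reads 4
#8 T1 CAS(4→5) writes; counter now 5
#9 T2 CAS(4→5) fails; counter now 5
#10 T2 reads 5
#11 T0 CAS(2→3) fails; counter now 5
#12 T2 CAS(5→6) writes; counter now 6

T1 = (2, 0)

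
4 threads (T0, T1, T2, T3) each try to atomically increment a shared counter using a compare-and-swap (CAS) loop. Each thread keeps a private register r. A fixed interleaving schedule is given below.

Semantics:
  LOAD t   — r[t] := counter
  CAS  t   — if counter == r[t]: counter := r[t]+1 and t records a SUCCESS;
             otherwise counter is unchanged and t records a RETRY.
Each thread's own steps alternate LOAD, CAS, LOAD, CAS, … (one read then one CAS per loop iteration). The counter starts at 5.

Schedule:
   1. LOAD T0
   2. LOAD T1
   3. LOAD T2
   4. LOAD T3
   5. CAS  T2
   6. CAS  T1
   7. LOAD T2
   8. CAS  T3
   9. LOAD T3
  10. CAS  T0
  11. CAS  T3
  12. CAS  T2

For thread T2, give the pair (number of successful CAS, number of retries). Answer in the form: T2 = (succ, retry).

   1) LOAD T0:  M=5  r_T0=5
   2) LOAD T1:  M=5  r_T1=5
   3) LOAD T2:  M=5  r_T2=5
   4) LOAD T3:  M=5  r_T3=5
   5) CAS  T2:  M=6  r_T2=5 ✓
   6) CAS  T1:  M=6  r_T1=5 ✗
   7) LOAD T2:  M=6  r_T2=6
   8) CAS  T3:  M=6  r_T3=5 ✗
   9) LOAD T3:  M=6  r_T3=6
  10) CAS  T0:  M=6  r_T0=5 ✗
  11) CAS  T3:  M=7  r_T3=6 ✓
  12) CAS  T2:  M=7  r_T2=6 ✗

T2 = (1, 1)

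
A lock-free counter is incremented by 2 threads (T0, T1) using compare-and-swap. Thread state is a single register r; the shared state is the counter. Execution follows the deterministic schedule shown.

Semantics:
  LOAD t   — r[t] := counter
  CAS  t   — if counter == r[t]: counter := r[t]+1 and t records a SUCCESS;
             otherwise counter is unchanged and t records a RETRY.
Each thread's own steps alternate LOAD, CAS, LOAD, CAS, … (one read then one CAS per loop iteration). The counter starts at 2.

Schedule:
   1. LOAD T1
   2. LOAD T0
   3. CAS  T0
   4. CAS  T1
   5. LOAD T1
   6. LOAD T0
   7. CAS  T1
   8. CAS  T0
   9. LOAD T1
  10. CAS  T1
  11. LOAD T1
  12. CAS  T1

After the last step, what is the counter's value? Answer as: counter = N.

[1] T1.load  rd  (counter 2, T1.r 2)
[2] T0.load  rd  (counter 2, T0.r 2)
[3] T0.cas  hit  (counter 3, T0.r 2)
[4] T1.cas  miss  (counter 3, T1.r 2)
[5] T1.load  rd  (counter 3, T1.r 3)
[6] T0.load  rd  (counter 3, T0.r 3)
[7] T1.cas  hit  (counter 4, T1.r 3)
[8] T0.cas  miss  (counter 4, T0.r 3)
[9] T1.load  rd  (counter 4, T1.r 4)
[10] T1.cas  hit  (counter 5, T1.r 4)
[11] T1.load  rd  (counter 5, T1.r 5)
[12] T1.cas  hit  (counter 6, T1.r 5)

counter = 6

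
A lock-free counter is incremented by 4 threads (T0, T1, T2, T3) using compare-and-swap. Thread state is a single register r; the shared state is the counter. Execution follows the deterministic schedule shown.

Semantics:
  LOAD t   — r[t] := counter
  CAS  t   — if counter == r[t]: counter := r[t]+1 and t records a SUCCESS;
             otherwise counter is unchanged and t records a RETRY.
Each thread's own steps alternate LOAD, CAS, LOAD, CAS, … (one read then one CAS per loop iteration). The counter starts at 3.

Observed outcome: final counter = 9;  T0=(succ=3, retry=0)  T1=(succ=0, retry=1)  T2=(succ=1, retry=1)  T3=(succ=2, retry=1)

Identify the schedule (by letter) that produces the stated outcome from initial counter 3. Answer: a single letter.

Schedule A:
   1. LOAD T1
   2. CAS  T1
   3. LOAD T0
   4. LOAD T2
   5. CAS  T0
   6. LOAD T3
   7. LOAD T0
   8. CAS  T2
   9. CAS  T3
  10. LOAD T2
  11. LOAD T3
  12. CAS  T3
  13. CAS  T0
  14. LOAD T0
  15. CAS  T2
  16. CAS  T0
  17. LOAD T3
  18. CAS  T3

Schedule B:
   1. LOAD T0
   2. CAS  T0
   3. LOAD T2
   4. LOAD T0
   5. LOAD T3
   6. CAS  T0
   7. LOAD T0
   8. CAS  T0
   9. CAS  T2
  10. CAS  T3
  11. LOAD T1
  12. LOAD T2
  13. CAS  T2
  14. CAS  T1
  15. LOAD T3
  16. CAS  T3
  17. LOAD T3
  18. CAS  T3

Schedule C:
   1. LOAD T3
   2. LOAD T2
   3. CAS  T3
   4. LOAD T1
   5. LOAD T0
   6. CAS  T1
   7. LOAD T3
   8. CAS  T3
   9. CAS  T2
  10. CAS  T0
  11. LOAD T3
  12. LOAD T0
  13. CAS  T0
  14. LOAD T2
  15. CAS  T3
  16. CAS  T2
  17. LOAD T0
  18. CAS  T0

Tracing schedule B:
#1 T0 reads 3
#2 T0 CAS(3→4) writes; counter now 4
#3 T2 reads 4
#4 T0 reads 4
#5 T3 reads 4
#6 T0 CAS(4→5) writes; counter now 5
#7 T0 reads 5
#8 T0 CAS(5→6) writes; counter now 6
#9 T2 CAS(4→5) fails; counter now 6
#10 T3 CAS(4→5) fails; counter now 6
#11 T1 reads 6
#12 T2 reads 6
#13 T2 CAS(6→7) writes; counter now 7
#14 T1 CAS(6→7) fails; counter now 7
#15 T3 reads 7
#16 T3 CAS(7→8) writes; counter now 8
#17 T3 reads 8
#18 T3 CAS(8→9) writes; counter now 9

B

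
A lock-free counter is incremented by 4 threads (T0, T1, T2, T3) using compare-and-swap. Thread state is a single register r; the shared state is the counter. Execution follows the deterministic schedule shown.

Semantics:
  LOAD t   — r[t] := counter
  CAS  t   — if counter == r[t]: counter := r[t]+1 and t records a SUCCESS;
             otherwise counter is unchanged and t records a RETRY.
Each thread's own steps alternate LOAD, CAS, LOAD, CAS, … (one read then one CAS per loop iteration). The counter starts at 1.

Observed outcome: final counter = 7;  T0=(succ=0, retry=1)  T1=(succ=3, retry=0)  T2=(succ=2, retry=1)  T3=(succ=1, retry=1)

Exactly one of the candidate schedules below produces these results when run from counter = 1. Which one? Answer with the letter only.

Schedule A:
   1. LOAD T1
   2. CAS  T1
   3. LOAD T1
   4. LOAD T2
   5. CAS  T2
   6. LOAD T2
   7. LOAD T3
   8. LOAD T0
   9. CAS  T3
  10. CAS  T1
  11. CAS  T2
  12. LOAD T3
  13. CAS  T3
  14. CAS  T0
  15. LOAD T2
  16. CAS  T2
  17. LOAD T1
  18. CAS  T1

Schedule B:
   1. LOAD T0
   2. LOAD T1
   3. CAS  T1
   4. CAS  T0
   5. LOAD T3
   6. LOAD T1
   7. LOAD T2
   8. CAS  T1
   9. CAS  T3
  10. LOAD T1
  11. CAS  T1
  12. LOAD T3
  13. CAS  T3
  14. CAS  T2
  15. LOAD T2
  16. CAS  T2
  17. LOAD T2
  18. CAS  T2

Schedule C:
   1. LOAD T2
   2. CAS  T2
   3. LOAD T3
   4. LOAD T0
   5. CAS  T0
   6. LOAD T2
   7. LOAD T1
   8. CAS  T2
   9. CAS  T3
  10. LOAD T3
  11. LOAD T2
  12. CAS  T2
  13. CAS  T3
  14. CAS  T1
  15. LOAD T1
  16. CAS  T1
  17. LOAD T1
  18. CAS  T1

Tracing schedule B:
step 1: T0 LOAD ⇒ load; ctr=1 reg=1
step 2: T1 LOAD ⇒ load; ctr=1 reg=1
step 3: T1 CAS ⇒ ok; ctr=2 reg=1
step 4: T0 CAS ⇒ retry; ctr=2 reg=1
step 5: T3 LOAD ⇒ load; ctr=2 reg=2
step 6: T1 LOAD ⇒ load; ctr=2 reg=2
step 7: T2 LOAD ⇒ load; ctr=2 reg=2
step 8: T1 CAS ⇒ ok; ctr=3 reg=2
step 9: T3 CAS ⇒ retry; ctr=3 reg=2
step 10: T1 LOAD ⇒ load; ctr=3 reg=3
step 11: T1 CAS ⇒ ok; ctr=4 reg=3
step 12: T3 LOAD ⇒ load; ctr=4 reg=4
step 13: T3 CAS ⇒ ok; ctr=5 reg=4
step 14: T2 CAS ⇒ retry; ctr=5 reg=2
step 15: T2 LOAD ⇒ load; ctr=5 reg=5
step 16: T2 CAS ⇒ ok; ctr=6 reg=5
step 17: T2 LOAD ⇒ load; ctr=6 reg=6
step 18: T2 CAS ⇒ ok; ctr=7 reg=6

B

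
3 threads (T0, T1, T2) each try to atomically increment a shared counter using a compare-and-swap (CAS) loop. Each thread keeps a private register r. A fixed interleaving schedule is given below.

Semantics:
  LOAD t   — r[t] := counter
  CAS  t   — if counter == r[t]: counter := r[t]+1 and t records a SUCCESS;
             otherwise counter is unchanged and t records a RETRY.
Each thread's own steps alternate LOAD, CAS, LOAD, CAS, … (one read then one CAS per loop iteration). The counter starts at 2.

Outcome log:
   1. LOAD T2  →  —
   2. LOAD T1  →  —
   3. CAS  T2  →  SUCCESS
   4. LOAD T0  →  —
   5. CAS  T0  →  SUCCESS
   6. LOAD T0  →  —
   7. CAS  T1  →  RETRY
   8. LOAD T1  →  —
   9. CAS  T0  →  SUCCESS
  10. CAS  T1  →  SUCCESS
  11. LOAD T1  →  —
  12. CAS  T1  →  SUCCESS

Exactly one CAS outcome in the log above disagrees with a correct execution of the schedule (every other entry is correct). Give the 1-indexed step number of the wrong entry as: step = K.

Reference trace:
1. LOAD T2 → mem=2 r[T2]=2 [LOAD]
2. LOAD T1 → mem=2 r[T1]=2 [LOAD]
3. CAS T2 → mem=3 r[T2]=2 [OK]
4. LOAD T0 → mem=3 r[T0]=3 [LOAD]
5. CAS T0 → mem=4 r[T0]=3 [OK]
6. LOAD T0 → mem=4 r[T0]=4 [LOAD]
7. CAS T1 → mem=4 r[T1]=2 [RETRY]
8. LOAD T1 → mem=4 r[T1]=4 [LOAD]
9. CAS T0 → mem=5 r[T0]=4 [OK]
10. CAS T1 → mem=5 r[T1]=4 [RETRY]
11. LOAD T1 → mem=5 r[T1]=5 [LOAD]
12. CAS T1 → mem=6 r[T1]=5 [OK]
Mismatch at 10.

step = 10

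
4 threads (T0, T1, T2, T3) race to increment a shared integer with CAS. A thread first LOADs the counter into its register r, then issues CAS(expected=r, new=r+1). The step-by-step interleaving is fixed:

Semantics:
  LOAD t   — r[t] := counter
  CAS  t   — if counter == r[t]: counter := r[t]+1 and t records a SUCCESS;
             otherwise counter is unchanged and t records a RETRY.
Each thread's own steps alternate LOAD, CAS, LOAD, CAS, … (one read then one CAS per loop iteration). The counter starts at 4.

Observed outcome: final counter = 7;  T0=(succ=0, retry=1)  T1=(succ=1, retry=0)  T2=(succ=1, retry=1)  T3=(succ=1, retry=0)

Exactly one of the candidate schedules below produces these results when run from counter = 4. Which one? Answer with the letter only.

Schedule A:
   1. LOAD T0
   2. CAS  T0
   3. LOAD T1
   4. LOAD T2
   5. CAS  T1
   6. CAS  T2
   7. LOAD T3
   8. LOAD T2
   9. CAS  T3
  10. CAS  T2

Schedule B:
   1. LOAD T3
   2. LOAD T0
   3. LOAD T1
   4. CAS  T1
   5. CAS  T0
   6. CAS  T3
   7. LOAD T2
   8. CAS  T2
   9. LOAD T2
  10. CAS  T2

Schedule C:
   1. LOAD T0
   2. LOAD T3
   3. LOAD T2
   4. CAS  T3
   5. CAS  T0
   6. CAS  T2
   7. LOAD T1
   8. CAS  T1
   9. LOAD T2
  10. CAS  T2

Tracing schedule C:
   1) LOAD T0:  M=4  r_T0=4
   2) LOAD T3:  M=4  r_T3=4
   3) LOAD T2:  M=4  r_T2=4
   4) CAS  T3:  M=5  r_T3=4 ✓
   5) CAS  T0:  M=5  r_T0=4 ✗
   6) CAS  T2:  M=5  r_T2=4 ✗
   7) LOAD T1:  M=5  r_T1=5
   8) CAS  T1:  M=6  r_T1=5 ✓
   9) LOAD T2:  M=6  r_T2=6
  10) CAS  T2:  M=7  r_T2=6 ✓

C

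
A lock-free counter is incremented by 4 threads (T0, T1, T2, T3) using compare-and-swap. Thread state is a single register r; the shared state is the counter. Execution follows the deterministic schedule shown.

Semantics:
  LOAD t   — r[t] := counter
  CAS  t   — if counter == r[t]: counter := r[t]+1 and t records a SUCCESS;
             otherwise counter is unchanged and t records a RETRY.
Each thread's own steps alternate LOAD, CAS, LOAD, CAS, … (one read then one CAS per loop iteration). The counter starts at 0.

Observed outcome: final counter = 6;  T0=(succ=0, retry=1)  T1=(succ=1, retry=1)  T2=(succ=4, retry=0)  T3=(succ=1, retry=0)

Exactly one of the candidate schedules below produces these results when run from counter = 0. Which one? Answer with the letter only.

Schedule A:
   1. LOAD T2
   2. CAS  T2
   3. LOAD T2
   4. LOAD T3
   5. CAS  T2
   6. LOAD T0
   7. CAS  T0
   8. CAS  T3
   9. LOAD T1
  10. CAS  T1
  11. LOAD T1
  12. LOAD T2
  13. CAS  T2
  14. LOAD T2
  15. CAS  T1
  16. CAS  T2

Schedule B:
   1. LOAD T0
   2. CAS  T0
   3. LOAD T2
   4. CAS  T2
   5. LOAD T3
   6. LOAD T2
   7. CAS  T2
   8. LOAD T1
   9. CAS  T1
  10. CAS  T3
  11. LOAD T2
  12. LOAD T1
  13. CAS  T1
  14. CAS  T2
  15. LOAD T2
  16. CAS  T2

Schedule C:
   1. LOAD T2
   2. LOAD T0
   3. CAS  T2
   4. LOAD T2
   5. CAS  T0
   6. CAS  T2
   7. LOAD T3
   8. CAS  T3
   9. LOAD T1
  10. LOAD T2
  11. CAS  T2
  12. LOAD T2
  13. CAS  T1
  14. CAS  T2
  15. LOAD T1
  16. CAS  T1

Tracing schedule C:
[1] T2.load  rd  (counter 0, T2.r 0)
[2] T0.load  rd  (counter 0, T0.r 0)
[3] T2.cas  hit  (counter 1, T2.r 0)
[4] T2.load  rd  (counter 1, T2.r 1)
[5] T0.cas  miss  (counter 1, T0.r 0)
[6] T2.cas  hit  (counter 2, T2.r 1)
[7] T3.load  rd  (counter 2, T3.r 2)
[8] T3.cas  hit  (counter 3, T3.r 2)
[9] T1.load  rd  (counter 3, T1.r 3)
[10] T2.load  rd  (counter 3, T2.r 3)
[11] T2.cas  hit  (counter 4, T2.r 3)
[12] T2.load  rd  (counter 4, T2.r 4)
[13] T1.cas  miss  (counter 4, T1.r 3)
[14] T2.cas  hit  (counter 5, T2.r 4)
[15] T1.load  rd  (counter 5, T1.r 5)
[16] T1.cas  hit  (counter 6, T1.r 5)

C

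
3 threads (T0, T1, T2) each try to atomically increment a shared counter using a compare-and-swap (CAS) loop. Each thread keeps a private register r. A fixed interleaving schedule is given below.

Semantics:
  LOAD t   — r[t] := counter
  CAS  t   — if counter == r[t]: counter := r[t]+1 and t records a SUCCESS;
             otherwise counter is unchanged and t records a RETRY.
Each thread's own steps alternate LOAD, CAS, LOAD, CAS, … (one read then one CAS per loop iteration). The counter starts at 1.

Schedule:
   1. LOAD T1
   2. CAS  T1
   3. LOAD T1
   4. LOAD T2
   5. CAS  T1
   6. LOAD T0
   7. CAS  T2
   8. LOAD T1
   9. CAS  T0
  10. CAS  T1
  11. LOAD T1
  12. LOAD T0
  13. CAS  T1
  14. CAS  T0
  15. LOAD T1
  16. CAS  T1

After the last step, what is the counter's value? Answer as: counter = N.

1. LOAD T1 → mem=1 r[T1]=1 [LOAD]
2. CAS T1 → mem=2 r[T1]=1 [OK]
3. LOAD T1 → mem=2 r[T1]=2 [LOAD]
4. LOAD T2 → mem=2 r[T2]=2 [LOAD]
5. CAS T1 → mem=3 r[T1]=2 [OK]
6. LOAD T0 → mem=3 r[T0]=3 [LOAD]
7. CAS T2 → mem=3 r[T2]=2 [RETRY]
8. LOAD T1 → mem=3 r[T1]=3 [LOAD]
9. CAS T0 → mem=4 r[T0]=3 [OK]
10. CAS T1 → mem=4 r[T1]=3 [RETRY]
11. LOAD T1 → mem=4 r[T1]=4 [LOAD]
12. LOAD T0 → mem=4 r[T0]=4 [LOAD]
13. CAS T1 → mem=5 r[T1]=4 [OK]
14. CAS T0 → mem=5 r[T0]=4 [RETRY]
15. LOAD T1 → mem=5 r[T1]=5 [LOAD]
16. CAS T1 → mem=6 r[T1]=5 [OK]

counter = 6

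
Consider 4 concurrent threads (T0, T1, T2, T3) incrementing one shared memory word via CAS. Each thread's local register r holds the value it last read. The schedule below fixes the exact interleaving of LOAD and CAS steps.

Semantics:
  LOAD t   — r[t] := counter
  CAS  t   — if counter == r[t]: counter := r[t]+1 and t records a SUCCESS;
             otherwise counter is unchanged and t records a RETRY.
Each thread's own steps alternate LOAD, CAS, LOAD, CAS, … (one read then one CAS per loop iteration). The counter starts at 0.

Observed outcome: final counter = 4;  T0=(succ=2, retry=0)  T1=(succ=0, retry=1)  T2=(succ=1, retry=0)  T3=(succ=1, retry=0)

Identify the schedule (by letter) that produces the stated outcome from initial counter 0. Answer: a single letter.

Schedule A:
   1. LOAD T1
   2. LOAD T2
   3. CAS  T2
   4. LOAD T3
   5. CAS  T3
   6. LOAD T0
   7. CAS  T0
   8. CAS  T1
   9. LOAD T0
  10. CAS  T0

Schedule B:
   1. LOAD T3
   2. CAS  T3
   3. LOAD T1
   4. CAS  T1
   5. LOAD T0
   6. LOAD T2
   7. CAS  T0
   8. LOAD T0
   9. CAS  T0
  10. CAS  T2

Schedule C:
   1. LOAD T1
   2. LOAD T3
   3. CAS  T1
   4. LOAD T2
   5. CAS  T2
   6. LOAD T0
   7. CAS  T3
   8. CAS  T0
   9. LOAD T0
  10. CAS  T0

A

Simulating candidate A:
T1 LOAD — after: cnt=0, r=0 — load
T2 LOAD — after: cnt=0, r=0 — load
T2 CAS — after: cnt=1, r=0 — ok
T3 LOAD — after: cnt=1, r=1 — load
T3 CAS — after: cnt=2, r=1 — ok
T0 LOAD — after: cnt=2, r=2 — load
T0 CAS — after: cnt=3, r=2 — ok
T1 CAS — after: cnt=3, r=0 — retry
T0 LOAD — after: cnt=3, r=3 — load
T0 CAS — after: cnt=4, r=3 — ok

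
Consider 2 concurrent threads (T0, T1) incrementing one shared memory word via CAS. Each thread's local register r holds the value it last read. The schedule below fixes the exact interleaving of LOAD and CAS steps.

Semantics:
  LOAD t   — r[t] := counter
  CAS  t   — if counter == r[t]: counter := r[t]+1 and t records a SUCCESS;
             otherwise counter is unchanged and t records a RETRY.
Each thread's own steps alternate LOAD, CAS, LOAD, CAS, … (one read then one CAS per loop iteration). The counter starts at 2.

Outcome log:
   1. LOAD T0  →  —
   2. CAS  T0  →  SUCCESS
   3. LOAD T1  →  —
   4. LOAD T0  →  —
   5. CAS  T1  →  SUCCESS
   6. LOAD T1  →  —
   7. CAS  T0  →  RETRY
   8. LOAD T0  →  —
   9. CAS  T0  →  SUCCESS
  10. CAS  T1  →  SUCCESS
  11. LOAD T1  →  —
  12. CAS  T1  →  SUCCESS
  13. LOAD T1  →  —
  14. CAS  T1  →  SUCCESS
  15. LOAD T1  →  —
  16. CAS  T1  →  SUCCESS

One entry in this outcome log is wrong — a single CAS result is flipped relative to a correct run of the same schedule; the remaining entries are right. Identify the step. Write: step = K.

step = 10

Correct run:
1. LOAD T0 → mem=2 r[T0]=2 [LOAD]
2. CAS T0 → mem=3 r[T0]=2 [OK]
3. LOAD T1 → mem=3 r[T1]=3 [LOAD]
4. LOAD T0 → mem=3 r[T0]=3 [LOAD]
5. CAS T1 → mem=4 r[T1]=3 [OK]
6. LOAD T1 → mem=4 r[T1]=4 [LOAD]
7. CAS T0 → mem=4 r[T0]=3 [RETRY]
8. LOAD T0 → mem=4 r[T0]=4 [LOAD]
9. CAS T0 → mem=5 r[T0]=4 [OK]
10. CAS T1 → mem=5 r[T1]=4 [RETRY]
11. LOAD T1 → mem=5 r[T1]=5 [LOAD]
12. CAS T1 → mem=6 r[T1]=5 [OK]
13. LOAD T1 → mem=6 r[T1]=6 [LOAD]
14. CAS T1 → mem=7 r[T1]=6 [OK]
15. LOAD T1 → mem=7 r[T1]=7 [LOAD]
16. CAS T1 → mem=8 r[T1]=7 [OK]
Flip is step 10.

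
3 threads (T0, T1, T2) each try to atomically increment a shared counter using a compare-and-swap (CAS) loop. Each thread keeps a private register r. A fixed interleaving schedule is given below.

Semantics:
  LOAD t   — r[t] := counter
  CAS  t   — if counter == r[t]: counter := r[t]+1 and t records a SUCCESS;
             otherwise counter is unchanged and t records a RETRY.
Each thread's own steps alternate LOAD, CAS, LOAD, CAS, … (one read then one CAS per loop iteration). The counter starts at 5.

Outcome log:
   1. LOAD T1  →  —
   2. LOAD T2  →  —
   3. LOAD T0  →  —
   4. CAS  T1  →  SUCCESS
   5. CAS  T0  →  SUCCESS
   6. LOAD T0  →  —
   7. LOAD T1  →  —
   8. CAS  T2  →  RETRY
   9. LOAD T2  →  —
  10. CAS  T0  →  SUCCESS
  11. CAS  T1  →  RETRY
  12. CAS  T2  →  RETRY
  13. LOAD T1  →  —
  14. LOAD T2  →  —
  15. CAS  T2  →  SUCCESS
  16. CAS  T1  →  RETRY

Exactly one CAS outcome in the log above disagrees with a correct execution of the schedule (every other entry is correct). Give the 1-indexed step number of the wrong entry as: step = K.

Correct run:
1. LOAD T1 → mem=5 r[T1]=5 [LOAD]
2. LOAD T2 → mem=5 r[T2]=5 [LOAD]
3. LOAD T0 → mem=5 r[T0]=5 [LOAD]
4. CAS T1 → mem=6 r[T1]=5 [OK]
5. CAS T0 → mem=6 r[T0]=5 [RETRY]
6. LOAD T0 → mem=6 r[T0]=6 [LOAD]
7. LOAD T1 → mem=6 r[T1]=6 [LOAD]
8. CAS T2 → mem=6 r[T2]=5 [RETRY]
9. LOAD T2 → mem=6 r[T2]=6 [LOAD]
10. CAS T0 → mem=7 r[T0]=6 [OK]
11. CAS T1 → mem=7 r[T1]=6 [RETRY]
12. CAS T2 → mem=7 r[T2]=6 [RETRY]
13. LOAD T1 → mem=7 r[T1]=7 [LOAD]
14. LOAD T2 → mem=7 r[T2]=7 [LOAD]
15. CAS T2 → mem=8 r[T2]=7 [OK]
16. CAS T1 → mem=8 r[T1]=7 [RETRY]
Mismatch at 5.

step = 5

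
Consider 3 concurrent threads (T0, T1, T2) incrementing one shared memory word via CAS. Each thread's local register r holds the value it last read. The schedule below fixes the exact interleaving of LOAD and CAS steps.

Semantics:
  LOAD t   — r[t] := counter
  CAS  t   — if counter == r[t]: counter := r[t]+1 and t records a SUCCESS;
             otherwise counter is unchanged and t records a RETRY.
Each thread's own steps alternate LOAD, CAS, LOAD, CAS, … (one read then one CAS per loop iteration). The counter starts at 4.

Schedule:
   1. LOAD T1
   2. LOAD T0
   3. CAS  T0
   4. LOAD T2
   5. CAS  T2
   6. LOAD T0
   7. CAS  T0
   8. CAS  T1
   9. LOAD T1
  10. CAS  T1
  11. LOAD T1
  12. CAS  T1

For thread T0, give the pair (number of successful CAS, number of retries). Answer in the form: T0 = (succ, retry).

   1) LOAD T1:  M=4  r_T1=4
   2) LOAD T0:  M=4  r_T0=4
   3) CAS  T0:  M=5  r_T0=4 ✓
   4) LOAD T2:  M=5  r_T2=5
   5) CAS  T2:  M=6  r_T2=5 ✓
   6) LOAD T0:  M=6  r_T0=6
   7) CAS  T0:  M=7  r_T0=6 ✓
   8) CAS  T1:  M=7  r_T1=4 ✗
   9) LOAD T1:  M=7  r_T1=7
  10) CAS  T1:  M=8  r_T1=7 ✓
  11) LOAD T1:  M=8  r_T1=8
  12) CAS  T1:  M=9  r_T1=8 ✓

T0 = (2, 0)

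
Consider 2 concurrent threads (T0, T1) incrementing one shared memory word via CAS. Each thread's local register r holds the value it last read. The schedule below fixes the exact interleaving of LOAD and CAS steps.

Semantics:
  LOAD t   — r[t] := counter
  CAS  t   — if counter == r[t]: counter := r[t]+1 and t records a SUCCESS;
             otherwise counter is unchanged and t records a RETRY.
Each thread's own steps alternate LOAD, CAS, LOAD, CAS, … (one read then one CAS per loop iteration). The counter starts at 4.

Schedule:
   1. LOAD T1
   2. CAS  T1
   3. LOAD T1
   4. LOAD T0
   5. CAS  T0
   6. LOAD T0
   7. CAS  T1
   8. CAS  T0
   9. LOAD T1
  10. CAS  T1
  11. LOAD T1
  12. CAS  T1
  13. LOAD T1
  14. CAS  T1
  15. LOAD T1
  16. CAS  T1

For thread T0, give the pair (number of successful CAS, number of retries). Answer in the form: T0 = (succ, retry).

#1 T1 reads 4
#2 T1 CAS(4→5) writes; counter now 5
#3 T1 reads 5
#4 T0 reads 5
#5 T0 CAS(5→6) writes; counter now 6
#6 T0 reads 6
#7 T1 CAS(5→6) fails; counter now 6
#8 T0 CAS(6→7) writes; counter now 7
#9 T1 reads 7
#10 T1 CAS(7→8) writes; counter now 8
#11 T1 reads 8
#12 T1 CAS(8→9) writes; counter now 9
#13 T1 reads 9
#14 T1 CAS(9→10) writes; counter now 10
#15 T1 reads 10
#16 T1 CAS(10→11) writes; counter now 11

T0 = (2, 0)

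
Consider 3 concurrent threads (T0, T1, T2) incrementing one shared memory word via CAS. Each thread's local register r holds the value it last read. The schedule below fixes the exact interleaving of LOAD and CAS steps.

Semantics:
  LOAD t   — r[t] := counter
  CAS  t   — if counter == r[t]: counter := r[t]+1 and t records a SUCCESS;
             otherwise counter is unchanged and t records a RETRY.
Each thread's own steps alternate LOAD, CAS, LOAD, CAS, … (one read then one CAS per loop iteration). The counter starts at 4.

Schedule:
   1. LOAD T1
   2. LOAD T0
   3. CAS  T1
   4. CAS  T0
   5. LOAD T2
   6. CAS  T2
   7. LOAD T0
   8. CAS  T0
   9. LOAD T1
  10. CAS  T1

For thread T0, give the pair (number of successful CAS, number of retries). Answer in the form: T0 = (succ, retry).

[1] T1.load  rd  (counter 4, T1.r 4)
[2] T0.load  rd  (counter 4, T0.r 4)
[3] T1.cas  hit  (counter 5, T1.r 4)
[4] T0.cas  miss  (counter 5, T0.r 4)
[5] T2.load  rd  (counter 5, T2.r 5)
[6] T2.cas  hit  (counter 6, T2.r 5)
[7] T0.load  rd  (counter 6, T0.r 6)
[8] T0.cas  hit  (counter 7, T0.r 6)
[9] T1.load  rd  (counter 7, T1.r 7)
[10] T1.cas  hit  (counter 8, T1.r 7)

T0 = (1, 1)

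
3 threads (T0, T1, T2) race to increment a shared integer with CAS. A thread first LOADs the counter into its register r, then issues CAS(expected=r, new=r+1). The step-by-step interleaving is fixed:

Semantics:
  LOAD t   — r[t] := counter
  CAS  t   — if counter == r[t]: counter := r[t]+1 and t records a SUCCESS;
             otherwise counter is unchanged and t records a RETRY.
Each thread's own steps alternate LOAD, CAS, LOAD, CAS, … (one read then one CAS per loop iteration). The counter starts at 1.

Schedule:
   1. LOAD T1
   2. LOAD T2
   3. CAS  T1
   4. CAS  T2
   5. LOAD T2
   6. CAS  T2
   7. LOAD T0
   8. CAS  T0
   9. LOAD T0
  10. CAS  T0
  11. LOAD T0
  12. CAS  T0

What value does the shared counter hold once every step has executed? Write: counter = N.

counter = 6

1. LOAD T1 → mem=1 r[T1]=1 [LOAD]
2. LOAD T2 → mem=1 r[T2]=1 [LOAD]
3. CAS T1 → mem=2 r[T1]=1 [OK]
4. CAS T2 → mem=2 r[T2]=1 [RETRY]
5. LOAD T2 → mem=2 r[T2]=2 [LOAD]
6. CAS T2 → mem=3 r[T2]=2 [OK]
7. LOAD T0 → mem=3 r[T0]=3 [LOAD]
8. CAS T0 → mem=4 r[T0]=3 [OK]
9. LOAD T0 → mem=4 r[T0]=4 [LOAD]
10. CAS T0 → mem=5 r[T0]=4 [OK]
11. LOAD T0 → mem=5 r[T0]=5 [LOAD]
12. CAS T0 → mem=6 r[T0]=5 [OK]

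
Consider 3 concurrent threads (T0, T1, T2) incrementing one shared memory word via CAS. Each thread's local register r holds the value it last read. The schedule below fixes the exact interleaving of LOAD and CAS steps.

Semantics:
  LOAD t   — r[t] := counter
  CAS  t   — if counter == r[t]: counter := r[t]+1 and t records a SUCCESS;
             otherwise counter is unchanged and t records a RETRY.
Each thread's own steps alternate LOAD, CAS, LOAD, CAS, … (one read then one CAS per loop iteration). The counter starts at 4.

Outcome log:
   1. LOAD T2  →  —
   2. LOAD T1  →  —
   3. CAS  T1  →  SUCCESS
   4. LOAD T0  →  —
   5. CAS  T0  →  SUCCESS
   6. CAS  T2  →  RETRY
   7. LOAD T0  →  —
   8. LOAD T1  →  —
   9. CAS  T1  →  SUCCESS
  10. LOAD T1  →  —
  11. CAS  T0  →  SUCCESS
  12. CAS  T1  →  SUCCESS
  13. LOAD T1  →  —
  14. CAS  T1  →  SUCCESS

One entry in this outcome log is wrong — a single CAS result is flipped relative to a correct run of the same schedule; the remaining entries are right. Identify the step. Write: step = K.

step = 11

Correct run:
step 1: T2 LOAD ⇒ load; ctr=4 reg=4
step 2: T1 LOAD ⇒ load; ctr=4 reg=4
step 3: T1 CAS ⇒ ok; ctr=5 reg=4
step 4: T0 LOAD ⇒ load; ctr=5 reg=5
step 5: T0 CAS ⇒ ok; ctr=6 reg=5
step 6: T2 CAS ⇒ retry; ctr=6 reg=4
step 7: T0 LOAD ⇒ load; ctr=6 reg=6
step 8: T1 LOAD ⇒ load; ctr=6 reg=6
step 9: T1 CAS ⇒ ok; ctr=7 reg=6
step 10: T1 LOAD ⇒ load; ctr=7 reg=7
step 11: T0 CAS ⇒ retry; ctr=7 reg=6
step 12: T1 CAS ⇒ ok; ctr=8 reg=7
step 13: T1 LOAD ⇒ load; ctr=8 reg=8
step 14: T1 CAS ⇒ ok; ctr=9 reg=8
Log disagrees first at step 11.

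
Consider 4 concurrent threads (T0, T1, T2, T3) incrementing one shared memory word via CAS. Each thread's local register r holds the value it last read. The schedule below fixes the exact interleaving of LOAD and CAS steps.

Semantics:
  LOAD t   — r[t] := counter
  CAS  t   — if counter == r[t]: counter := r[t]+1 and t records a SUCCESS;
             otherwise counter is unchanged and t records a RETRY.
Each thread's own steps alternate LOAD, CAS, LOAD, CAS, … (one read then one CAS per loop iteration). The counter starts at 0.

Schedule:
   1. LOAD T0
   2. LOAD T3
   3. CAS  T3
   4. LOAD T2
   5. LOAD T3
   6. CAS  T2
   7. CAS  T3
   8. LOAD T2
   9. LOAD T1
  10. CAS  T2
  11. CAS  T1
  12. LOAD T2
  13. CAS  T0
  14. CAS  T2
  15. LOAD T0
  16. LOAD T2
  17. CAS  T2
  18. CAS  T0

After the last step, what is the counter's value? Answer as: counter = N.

T0 LOAD — after: cnt=0, r=0 — load
T3 LOAD — after: cnt=0, r=0 — load
T3 CAS — after: cnt=1, r=0 — ok
T2 LOAD — after: cnt=1, r=1 — load
T3 LOAD — after: cnt=1, r=1 — load
T2 CAS — after: cnt=2, r=1 — ok
T3 CAS — after: cnt=2, r=1 — retry
T2 LOAD — after: cnt=2, r=2 — load
T1 LOAD — after: cnt=2, r=2 — load
T2 CAS — after: cnt=3, r=2 — ok
T1 CAS — after: cnt=3, r=2 — retry
T2 LOAD — after: cnt=3, r=3 — load
T0 CAS — after: cnt=3, r=0 — retry
T2 CAS — after: cnt=4, r=3 — ok
T0 LOAD — after: cnt=4, r=4 — load
T2 LOAD — after: cnt=4, r=4 — load
T2 CAS — after: cnt=5, r=4 — ok
T0 CAS — after: cnt=5, r=4 — retry

counter = 5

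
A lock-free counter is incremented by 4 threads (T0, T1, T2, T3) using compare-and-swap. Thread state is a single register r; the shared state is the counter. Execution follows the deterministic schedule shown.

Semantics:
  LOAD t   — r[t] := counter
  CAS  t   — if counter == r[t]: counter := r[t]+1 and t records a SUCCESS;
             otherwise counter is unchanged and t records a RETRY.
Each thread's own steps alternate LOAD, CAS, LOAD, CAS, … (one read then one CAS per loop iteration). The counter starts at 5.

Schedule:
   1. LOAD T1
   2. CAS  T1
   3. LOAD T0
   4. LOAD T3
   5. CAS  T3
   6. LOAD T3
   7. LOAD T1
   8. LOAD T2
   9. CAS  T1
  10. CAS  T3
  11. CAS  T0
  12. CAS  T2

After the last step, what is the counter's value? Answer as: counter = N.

T1 LOAD — after: cnt=5, r=5 — load
T1 CAS — after: cnt=6, r=5 — ok
T0 LOAD — after: cnt=6, r=6 — load
T3 LOAD — after: cnt=6, r=6 — load
T3 CAS — after: cnt=7, r=6 — ok
T3 LOAD — after: cnt=7, r=7 — load
T1 LOAD — after: cnt=7, r=7 — load
T2 LOAD — after: cnt=7, r=7 — load
T1 CAS — after: cnt=8, r=7 — ok
T3 CAS — after: cnt=8, r=7 — retry
T0 CAS — after: cnt=8, r=6 — retry
T2 CAS — after: cnt=8, r=7 — retry

counter = 8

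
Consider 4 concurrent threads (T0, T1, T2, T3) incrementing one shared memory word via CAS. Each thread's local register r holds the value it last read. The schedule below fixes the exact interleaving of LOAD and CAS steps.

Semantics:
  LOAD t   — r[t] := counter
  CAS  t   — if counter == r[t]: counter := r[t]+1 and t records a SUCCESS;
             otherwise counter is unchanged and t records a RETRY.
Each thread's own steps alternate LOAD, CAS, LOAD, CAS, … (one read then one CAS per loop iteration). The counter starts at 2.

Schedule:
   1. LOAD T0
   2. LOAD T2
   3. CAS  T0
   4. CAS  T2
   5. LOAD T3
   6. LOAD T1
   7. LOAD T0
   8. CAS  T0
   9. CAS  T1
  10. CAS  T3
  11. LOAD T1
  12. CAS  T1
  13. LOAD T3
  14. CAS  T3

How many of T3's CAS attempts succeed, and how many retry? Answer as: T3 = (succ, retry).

   1) LOAD T0:  M=2  r_T0=2
   2) LOAD T2:  M=2  r_T2=2
   3) CAS  T0:  M=3  r_T0=2 ✓
   4) CAS  T2:  M=3  r_T2=2 ✗
   5) LOAD T3:  M=3  r_T3=3
   6) LOAD T1:  M=3  r_T1=3
   7) LOAD T0:  M=3  r_T0=3
   8) CAS  T0:  M=4  r_T0=3 ✓
   9) CAS  T1:  M=4  r_T1=3 ✗
  10) CAS  T3:  M=4  r_T3=3 ✗
  11) LOAD T1:  M=4  r_T1=4
  12) CAS  T1:  M=5  r_T1=4 ✓
  13) LOAD T3:  M=5  r_T3=5
  14) CAS  T3:  M=6  r_T3=5 ✓

T3 = (1, 1)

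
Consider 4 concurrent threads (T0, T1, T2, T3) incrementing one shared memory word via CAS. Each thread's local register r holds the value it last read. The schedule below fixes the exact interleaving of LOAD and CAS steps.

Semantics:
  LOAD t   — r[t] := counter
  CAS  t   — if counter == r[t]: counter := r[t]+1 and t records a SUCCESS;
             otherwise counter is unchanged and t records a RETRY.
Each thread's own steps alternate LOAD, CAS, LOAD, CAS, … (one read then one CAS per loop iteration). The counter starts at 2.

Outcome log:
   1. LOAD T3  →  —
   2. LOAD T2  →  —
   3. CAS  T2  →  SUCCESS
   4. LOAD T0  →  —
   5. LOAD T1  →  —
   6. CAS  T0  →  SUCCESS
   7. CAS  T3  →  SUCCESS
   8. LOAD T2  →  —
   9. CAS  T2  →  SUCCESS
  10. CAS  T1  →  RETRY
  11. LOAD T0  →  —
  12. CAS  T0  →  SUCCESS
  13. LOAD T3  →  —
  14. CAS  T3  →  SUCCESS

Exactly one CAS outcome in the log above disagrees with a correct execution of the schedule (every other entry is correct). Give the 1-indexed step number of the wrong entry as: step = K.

Re-executing:
1. LOAD T3 → mem=2 r[T3]=2 [LOAD]
2. LOAD T2 → mem=2 r[T2]=2 [LOAD]
3. CAS T2 → mem=3 r[T2]=2 [OK]
4. LOAD T0 → mem=3 r[T0]=3 [LOAD]
5. LOAD T1 → mem=3 r[T1]=3 [LOAD]
6. CAS T0 → mem=4 r[T0]=3 [OK]
7. CAS T3 → mem=4 r[T3]=2 [RETRY]
8. LOAD T2 → mem=4 r[T2]=4 [LOAD]
9. CAS T2 → mem=5 r[T2]=4 [OK]
10. CAS T1 → mem=5 r[T1]=3 [RETRY]
11. LOAD T0 → mem=5 r[T0]=5 [LOAD]
12. CAS T0 → mem=6 r[T0]=5 [OK]
13. LOAD T3 → mem=6 r[T3]=6 [LOAD]
14. CAS T3 → mem=7 r[T3]=6 [OK]
Log disagrees first at step 7.

step = 7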